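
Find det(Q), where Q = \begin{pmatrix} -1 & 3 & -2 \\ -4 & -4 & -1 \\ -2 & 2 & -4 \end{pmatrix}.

Expand along column 1:
  + (-1) · |-4 -1; 2 -4| = (-1)·(16 − (-2)) = -18
  − (-4) · |3 -2; 2 -4| = −(-4)·(-12 − (-4)) = -32
  + (-2) · |3 -2; -4 -1| = (-2)·(-3 − 8) = 22
Sum: (-18) + (-32) + (22) = -28

det(Q) = -28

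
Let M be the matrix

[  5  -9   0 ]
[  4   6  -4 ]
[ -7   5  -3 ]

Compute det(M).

Expand along column 3:
  − (-4) · |5 -9; -7 5| = −(-4)·(25 − 63) = -152
  + (-3) · |5 -9; 4 6| = (-3)·(30 − (-36)) = -198
Sum: (-152) + (-198) = -350

The determinant is -350.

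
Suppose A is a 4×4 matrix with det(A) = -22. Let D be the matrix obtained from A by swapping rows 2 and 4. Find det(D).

22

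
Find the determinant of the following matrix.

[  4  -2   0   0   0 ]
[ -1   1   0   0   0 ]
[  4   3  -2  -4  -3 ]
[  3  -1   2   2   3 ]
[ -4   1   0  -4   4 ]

32

The matrix is block lower-triangular with a 2×2 block and a 3×3 block on the diagonal, so its determinant equals the product of the determinants of the diagonal blocks.
det of the 2×2 block = 2
det of the 3×3 block = 16
det = (2)·(16) = 32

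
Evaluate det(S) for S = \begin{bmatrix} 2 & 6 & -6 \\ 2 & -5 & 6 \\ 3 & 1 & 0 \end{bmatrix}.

-6

Expand along column 3:
  + (-6) · |2 -5; 3 1| = (-6)·(2 − (-15)) = -102
  − 6 · |2 6; 3 1| = −6·(2 − 18) = 96
Sum: (-102) + (96) = -6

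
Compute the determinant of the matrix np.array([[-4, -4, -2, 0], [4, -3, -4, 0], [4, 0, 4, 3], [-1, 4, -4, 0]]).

654

Expand along column 4 (it has 3 zeros):
  − (3) · M_34   where M_34 = det([-4 -4 -2; 4 -3 -4; -1 4 -4]) = -218
det = (-1)·(3)·(-218) = 654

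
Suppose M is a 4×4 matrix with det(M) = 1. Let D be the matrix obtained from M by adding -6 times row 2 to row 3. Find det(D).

The determinant is 1.

Adding a multiple of one row to another leaves the determinant unchanged.
det(D) = (1)·(1) = 1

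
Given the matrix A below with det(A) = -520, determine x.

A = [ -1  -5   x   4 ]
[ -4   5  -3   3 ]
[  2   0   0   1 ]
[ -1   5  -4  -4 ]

-2

Expanding along the row containing x, det(A) is linear in x: det(A) = (85)·x + (-350).
Set (85)·x + (-350) = -520  ⇒  (85)·x = -170  ⇒  x = -2.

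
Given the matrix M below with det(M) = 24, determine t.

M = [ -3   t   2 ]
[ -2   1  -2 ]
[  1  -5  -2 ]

5

Expanding along the column containing t, det(M) is linear in t: det(M) = (-6)·t + (54).
Set (-6)·t + (54) = 24  ⇒  (-6)·t = -30  ⇒  t = 5.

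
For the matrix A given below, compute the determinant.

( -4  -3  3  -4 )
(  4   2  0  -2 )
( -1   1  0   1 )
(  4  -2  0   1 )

Expand along column 3 (it has 3 zeros):
  + (3) · M_13   where M_13 = det([4 2 -2; -1 1 1; 4 -2 1]) = 26
det = (+1)·(3)·(26) = 78

78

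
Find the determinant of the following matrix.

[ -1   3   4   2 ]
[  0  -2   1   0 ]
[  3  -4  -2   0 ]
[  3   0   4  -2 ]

-146

Expand along row 2 (it has 2 zeros):
  + (-2) · M_22   where M_22 = det([-1 4 2; 3 -2 0; 3 4 -2]) = 56
  − (1) · M_23   where M_23 = det([-1 3 2; 3 -4 0; 3 0 -2]) = 34
det = (+1)·(-2)·(56) + (-1)·(1)·(34) = -146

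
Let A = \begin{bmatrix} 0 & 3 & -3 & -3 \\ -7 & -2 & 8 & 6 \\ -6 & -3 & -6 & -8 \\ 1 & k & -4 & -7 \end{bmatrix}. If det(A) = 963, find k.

Expanding along the column containing k, det(A) is linear in k: det(A) = (6)·k + (957).
Set (6)·k + (957) = 963  ⇒  (6)·k = 6  ⇒  k = 1.

1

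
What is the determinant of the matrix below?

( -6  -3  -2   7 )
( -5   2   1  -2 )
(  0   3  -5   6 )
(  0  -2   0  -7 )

-1559

Expand along row 4 (it has 2 zeros):
  + (-2) · M_42   where M_42 = det([-6 -2 7; -5 1 -2; 0 -5 6]) = 139
  + (-7) · M_44   where M_44 = det([-6 -3 -2; -5 2 1; 0 3 -5]) = 183
det = (+1)·(-2)·(139) + (+1)·(-7)·(183) = -1559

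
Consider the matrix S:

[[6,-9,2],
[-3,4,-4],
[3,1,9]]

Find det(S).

The determinant is 75.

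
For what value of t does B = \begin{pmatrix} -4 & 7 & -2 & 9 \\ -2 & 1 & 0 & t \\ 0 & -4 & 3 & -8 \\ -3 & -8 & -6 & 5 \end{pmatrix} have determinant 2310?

Expanding along the row containing t, det(B) is linear in t: det(B) = (-231)·t + (231).
Set (-231)·t + (231) = 2310  ⇒  (-231)·t = 2079  ⇒  t = -9.

t = -9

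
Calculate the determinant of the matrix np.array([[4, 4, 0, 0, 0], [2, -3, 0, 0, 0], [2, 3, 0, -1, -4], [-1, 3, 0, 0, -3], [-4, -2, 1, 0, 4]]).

-60

The matrix is block lower-triangular with a 2×2 block and a 3×3 block on the diagonal, so its determinant equals the product of the determinants of the diagonal blocks.
det of the 2×2 block = -20
det of the 3×3 block = 3
det = (-20)·(3) = -60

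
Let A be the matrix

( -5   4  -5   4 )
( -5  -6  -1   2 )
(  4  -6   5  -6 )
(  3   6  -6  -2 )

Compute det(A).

-624

Expand along row 1:
  + (-5) · M_11   where M_11 = det([-6 -1 2; -6 5 -6; 6 -6 -2]) = 336
  − (4) · M_12   where M_12 = det([-5 -1 2; 4 5 -6; 3 -6 -2]) = 162
  + (-5) · M_13   where M_13 = det([-5 -6 2; 4 -6 -6; 3 6 -2]) = -96
  − (4) · M_14   where M_14 = det([-5 -6 -1; 4 -6 5; 3 6 -6]) = -306
det = (+1)·(-5)·(336) + (-1)·(4)·(162) + (+1)·(-5)·(-96) + (-1)·(4)·(-306) = -624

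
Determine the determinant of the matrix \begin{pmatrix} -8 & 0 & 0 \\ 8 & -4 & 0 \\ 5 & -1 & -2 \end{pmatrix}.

The matrix is lower triangular, so the determinant is the product of the diagonal entries:
det = (-8) · (-4) · (-2) = -64

The determinant is -64.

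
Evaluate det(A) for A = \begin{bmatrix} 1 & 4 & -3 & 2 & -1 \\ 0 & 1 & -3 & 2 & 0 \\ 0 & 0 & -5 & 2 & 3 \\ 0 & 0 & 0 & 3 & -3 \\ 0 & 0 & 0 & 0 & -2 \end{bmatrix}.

det(A) = 30

A is upper triangular, so det(A) is the product of the diagonal entries:
det = (1) · (1) · (-5) · (3) · (-2) = 30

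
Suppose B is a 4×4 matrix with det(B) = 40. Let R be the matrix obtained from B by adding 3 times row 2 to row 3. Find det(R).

Adding a multiple of one row to another leaves the determinant unchanged.
det(R) = (1)·(40) = 40

40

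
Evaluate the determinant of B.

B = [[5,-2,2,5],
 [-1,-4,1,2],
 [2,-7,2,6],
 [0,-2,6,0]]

Expand along row 4 (it has 2 zeros):
  + (-2) · M_42   where M_42 = det([5 2 5; -1 1 2; 2 2 6]) = 10
  − (6) · M_43   where M_43 = det([5 -2 5; -1 -4 2; 2 -7 6]) = 5
det = (+1)·(-2)·(10) + (-1)·(6)·(5) = -50

-50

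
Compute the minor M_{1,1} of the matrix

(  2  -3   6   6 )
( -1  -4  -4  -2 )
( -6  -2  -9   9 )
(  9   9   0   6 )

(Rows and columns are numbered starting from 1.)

The minor is -318.

Delete row 1 and column 1; the remaining 3×3 submatrix is [-4 -4 -2; -2 -9 9; 9 0 6].
Its determinant is -318.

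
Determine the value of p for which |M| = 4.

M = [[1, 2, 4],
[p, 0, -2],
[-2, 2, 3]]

Expanding along the row containing p, det(M) is linear in p: det(M) = (2)·p + (12).
Set (2)·p + (12) = 4  ⇒  (2)·p = -8  ⇒  p = -4.

p = -4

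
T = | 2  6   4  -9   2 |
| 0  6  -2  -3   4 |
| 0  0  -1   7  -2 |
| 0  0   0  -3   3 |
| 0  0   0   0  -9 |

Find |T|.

T is upper triangular, so det(T) is the product of the diagonal entries:
det = (2) · (6) · (-1) · (-3) · (-9) = -324

-324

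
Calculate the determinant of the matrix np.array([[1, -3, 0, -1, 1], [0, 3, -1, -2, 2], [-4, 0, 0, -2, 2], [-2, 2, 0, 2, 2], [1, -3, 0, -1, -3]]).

96

Expand along column 3 (it has 4 zeros):
  − (-1) · M_23   where M_23 = det([1 -3 -1 1; -4 0 -2 2; -2 2 2 2; 1 -3 -1 -3]) = 96
det = (-1)·(-1)·(96) = 96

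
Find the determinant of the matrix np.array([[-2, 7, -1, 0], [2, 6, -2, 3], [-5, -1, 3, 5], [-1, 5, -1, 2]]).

The determinant is -90.

Expand along row 1 (it has 1 zero):
  + (-2) · M_11   where M_11 = det([6 -2 3; -1 3 5; 5 -1 2]) = -30
  − (7) · M_12   where M_12 = det([2 -2 3; -5 3 5; -1 -1 2]) = 36
  + (-1) · M_13   where M_13 = det([2 6 3; -5 -1 5; -1 5 2]) = -102
det = (+1)·(-2)·(-30) + (-1)·(7)·(36) + (+1)·(-1)·(-102) = -90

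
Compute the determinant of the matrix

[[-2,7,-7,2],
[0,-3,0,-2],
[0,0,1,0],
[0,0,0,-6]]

The matrix is upper triangular, so the determinant is the product of the diagonal entries:
det = (-2) · (-3) · (1) · (-6) = -36

The determinant is -36.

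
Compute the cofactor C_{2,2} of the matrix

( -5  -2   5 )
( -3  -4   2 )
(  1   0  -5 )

The cofactor is 20.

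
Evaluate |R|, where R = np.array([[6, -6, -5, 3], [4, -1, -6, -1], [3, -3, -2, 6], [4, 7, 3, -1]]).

|R| = -1233

Expand along row 1:
  + (6) · M_11   where M_11 = det([-1 -6 -1; -3 -2 6; 7 3 -1]) = -223
  − (-6) · M_12   where M_12 = det([4 -6 -1; 3 -2 6; 4 3 -1]) = -243
  + (-5) · M_13   where M_13 = det([4 -1 -1; 3 -3 6; 4 7 -1]) = -216
  − (3) · M_14   where M_14 = det([4 -1 -6; 3 -3 -2; 4 7 3]) = -161
det = (+1)·(6)·(-223) + (-1)·(-6)·(-243) + (+1)·(-5)·(-216) + (-1)·(3)·(-161) = -1233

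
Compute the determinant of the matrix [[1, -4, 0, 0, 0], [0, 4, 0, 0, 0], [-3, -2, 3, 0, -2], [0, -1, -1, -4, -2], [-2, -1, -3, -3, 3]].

-144

The matrix is block lower-triangular with a 2×2 block and a 3×3 block on the diagonal, so its determinant equals the product of the determinants of the diagonal blocks.
det of the 2×2 block = 4
det of the 3×3 block = -36
det = (4)·(-36) = -144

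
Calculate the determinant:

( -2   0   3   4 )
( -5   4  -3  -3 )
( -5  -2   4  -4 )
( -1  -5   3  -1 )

Expand along row 1 (it has 1 zero):
  + (-2) · M_11   where M_11 = det([4 -3 -3; -2 4 -4; -5 3 -1]) = -64
  + (3) · M_13   where M_13 = det([-5 4 -3; -5 -2 -4; -1 -5 -1]) = 17
  − (4) · M_14   where M_14 = det([-5 4 -3; -5 -2 4; -1 -5 3]) = -95
det = (+1)·(-2)·(-64) + (+1)·(3)·(17) + (-1)·(4)·(-95) = 559

559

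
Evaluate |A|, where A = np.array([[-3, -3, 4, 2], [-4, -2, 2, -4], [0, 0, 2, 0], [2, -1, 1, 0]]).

Expand along row 3 (it has 3 zeros):
  + (2) · M_33   where M_33 = det([-3 -3 2; -4 -2 -4; 2 -1 0]) = 52
det = (+1)·(2)·(52) = 104

The determinant is 104.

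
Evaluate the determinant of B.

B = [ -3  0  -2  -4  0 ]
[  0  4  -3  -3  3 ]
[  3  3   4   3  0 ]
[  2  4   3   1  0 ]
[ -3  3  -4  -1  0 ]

-144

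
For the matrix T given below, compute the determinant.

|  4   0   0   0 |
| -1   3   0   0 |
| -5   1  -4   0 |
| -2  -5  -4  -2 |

det(T) = 96

T is lower triangular, so det(T) is the product of the diagonal entries:
det = (4) · (3) · (-4) · (-2) = 96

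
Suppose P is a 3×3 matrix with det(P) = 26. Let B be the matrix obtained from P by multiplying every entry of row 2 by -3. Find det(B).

-78

Scaling one row by -3 multiplies the determinant by -3.
det(B) = (-3)·(26) = -78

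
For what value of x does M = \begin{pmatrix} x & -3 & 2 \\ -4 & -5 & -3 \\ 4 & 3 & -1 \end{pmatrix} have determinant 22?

x = -3

Expanding along the column containing x, det(M) is linear in x: det(M) = (14)·x + (64).
Set (14)·x + (64) = 22  ⇒  (14)·x = -42  ⇒  x = -3.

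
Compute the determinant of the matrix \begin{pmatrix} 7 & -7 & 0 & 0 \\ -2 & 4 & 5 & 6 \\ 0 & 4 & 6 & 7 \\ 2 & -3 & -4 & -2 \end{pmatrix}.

The determinant is -161.

Expand along row 1 (it has 2 zeros):
  + (7) · M_11   where M_11 = det([4 5 6; 4 6 7; -3 -4 -2]) = 11
  − (-7) · M_12   where M_12 = det([-2 5 6; 0 6 7; 2 -4 -2]) = -34
det = (+1)·(7)·(11) + (-1)·(-7)·(-34) = -161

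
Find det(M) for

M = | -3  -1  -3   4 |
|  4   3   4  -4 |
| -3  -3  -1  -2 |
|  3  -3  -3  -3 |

90

Expand along row 1:
  + (-3) · M_11   where M_11 = det([3 4 -4; -3 -1 -2; -3 -3 -3]) = -45
  − (-1) · M_12   where M_12 = det([4 4 -4; -3 -1 -2; 3 -3 -3]) = -120
  + (-3) · M_13   where M_13 = det([4 3 -4; -3 -3 -2; 3 -3 -3]) = -105
  − (4) · M_14   where M_14 = det([4 3 4; -3 -3 -1; 3 -3 -3]) = 60
det = (+1)·(-3)·(-45) + (-1)·(-1)·(-120) + (+1)·(-3)·(-105) + (-1)·(4)·(60) = 90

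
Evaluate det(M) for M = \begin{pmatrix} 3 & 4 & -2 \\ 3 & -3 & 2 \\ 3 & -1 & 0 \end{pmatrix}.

Expand along row 3:
  + 3 · |4 -2; -3 2| = 3·(8 − 6) = 6
  − (-1) · |3 -2; 3 2| = −(-1)·(6 − (-6)) = 12
Sum: (6) + (12) = 18

The determinant is 18.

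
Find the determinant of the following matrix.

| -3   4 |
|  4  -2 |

det = (-3)·(-2) − 4·4 = 6 − 16 = -10

-10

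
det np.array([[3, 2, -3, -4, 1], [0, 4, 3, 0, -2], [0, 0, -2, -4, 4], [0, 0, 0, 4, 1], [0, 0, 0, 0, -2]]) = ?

The matrix is upper triangular, so the determinant is the product of the diagonal entries:
det = (3) · (4) · (-2) · (4) · (-2) = 192

192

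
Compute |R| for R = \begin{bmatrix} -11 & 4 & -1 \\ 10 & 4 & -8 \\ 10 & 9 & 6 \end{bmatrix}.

Expand along column 1:
  + (-11) · |4 -8; 9 6| = (-11)·(24 − (-72)) = -1056
  − 10 · |4 -1; 9 6| = −10·(24 − (-9)) = -330
  + 10 · |4 -1; 4 -8| = 10·(-32 − (-4)) = -280
Sum: (-1056) + (-330) + (-280) = -1666

The determinant is -1666.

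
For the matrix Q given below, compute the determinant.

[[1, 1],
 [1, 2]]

1

det(Q) = 1·2 − 1·1 = 2 − 1 = 1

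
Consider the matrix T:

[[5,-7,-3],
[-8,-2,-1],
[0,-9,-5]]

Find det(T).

The determinant is 69.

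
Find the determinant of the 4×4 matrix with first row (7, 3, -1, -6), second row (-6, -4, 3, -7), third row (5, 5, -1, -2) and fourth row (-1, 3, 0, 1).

Expand along row 4 (it has 1 zero):
  − (-1) · M_41   where M_41 = det([3 -1 -6; -4 3 -7; 5 -1 -2]) = 70
  + (3) · M_42   where M_42 = det([7 -1 -6; -6 3 -7; 5 -1 -2]) = 10
  + (1) · M_44   where M_44 = det([7 3 -1; -6 -4 3; 5 5 -1]) = -40
det = (-1)·(-1)·(70) + (+1)·(3)·(10) + (+1)·(1)·(-40) = 60

60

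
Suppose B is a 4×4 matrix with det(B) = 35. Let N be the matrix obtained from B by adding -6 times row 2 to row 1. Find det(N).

35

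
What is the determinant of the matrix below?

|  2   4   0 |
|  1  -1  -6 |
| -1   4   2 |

60

Expand along row 1:
  + 2 · |-1 -6; 4 2| = 2·(-2 − (-24)) = 44
  − 4 · |1 -6; -1 2| = −4·(2 − 6) = 16
Sum: (44) + (16) = 60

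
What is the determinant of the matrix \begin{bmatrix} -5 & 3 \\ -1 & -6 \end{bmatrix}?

The determinant is 33.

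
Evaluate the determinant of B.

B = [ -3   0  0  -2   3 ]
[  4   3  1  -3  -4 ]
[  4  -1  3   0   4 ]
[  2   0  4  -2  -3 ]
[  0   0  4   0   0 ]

|B| = -1124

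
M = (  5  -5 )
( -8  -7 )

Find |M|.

|M| = -75

det(M) = 5·(-7) − (-5)·(-8) = -35 − 40 = -75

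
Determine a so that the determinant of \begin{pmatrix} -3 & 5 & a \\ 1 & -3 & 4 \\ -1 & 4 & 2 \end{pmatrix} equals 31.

Expanding along the column containing a, det(B) is linear in a: det(B) = (1)·a + (36).
Set (1)·a + (36) = 31  ⇒  (1)·a = -5  ⇒  a = -5.

a = -5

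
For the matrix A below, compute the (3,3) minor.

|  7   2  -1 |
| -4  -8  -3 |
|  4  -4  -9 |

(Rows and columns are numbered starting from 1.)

Delete row 3 and column 3; the remaining 2×2 submatrix is [7 2; -4 -8].
Its determinant is 7·(-8) − 2·(-4) = -48.

-48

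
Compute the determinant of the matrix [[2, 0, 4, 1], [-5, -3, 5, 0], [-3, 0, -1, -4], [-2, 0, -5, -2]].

Expand along column 2 (it has 3 zeros):
  + (-3) · M_22   where M_22 = det([2 4 1; -3 -1 -4; -2 -5 -2]) = -15
det = (+1)·(-3)·(-15) = 45

The determinant is 45.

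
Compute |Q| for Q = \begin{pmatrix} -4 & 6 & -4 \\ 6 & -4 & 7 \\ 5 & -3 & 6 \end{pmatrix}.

|Q| = -2

Expand along column 1:
  + (-4) · |-4 7; -3 6| = (-4)·(-24 − (-21)) = 12
  − 6 · |6 -4; -3 6| = −6·(36 − 12) = -144
  + 5 · |6 -4; -4 7| = 5·(42 − 16) = 130
Sum: (12) + (-144) + (130) = -2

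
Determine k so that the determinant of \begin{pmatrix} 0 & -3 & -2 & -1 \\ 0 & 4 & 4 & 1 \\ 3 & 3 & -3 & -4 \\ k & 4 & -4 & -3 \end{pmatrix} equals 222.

k = -6

Expanding along the row containing k, det(M) is linear in k: det(M) = (-25)·k + (72).
Set (-25)·k + (72) = 222  ⇒  (-25)·k = 150  ⇒  k = -6.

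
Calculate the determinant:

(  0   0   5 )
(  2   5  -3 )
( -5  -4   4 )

Expand along row 1:
  + 5 · |2 5; -5 -4| = 5·(-8 − (-25)) = 85

The determinant is 85.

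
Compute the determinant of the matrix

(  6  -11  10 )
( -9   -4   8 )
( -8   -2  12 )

Expand along row 1:
  + 6 · |-4 8; -2 12| = 6·(-48 − (-16)) = -192
  − (-11) · |-9 8; -8 12| = −(-11)·(-108 − (-64)) = -484
  + 10 · |-9 -4; -8 -2| = 10·(18 − 32) = -140
Sum: (-192) + (-484) + (-140) = -816

The determinant is -816.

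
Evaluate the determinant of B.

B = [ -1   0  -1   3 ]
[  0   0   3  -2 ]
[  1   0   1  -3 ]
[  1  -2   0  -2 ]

Expand along column 2 (it has 3 zeros):
  + (-2) · M_42   where M_42 = det([-1 -1 3; 0 3 -2; 1 1 -3]) = 0
det = (+1)·(-2)·(0) = 0

det(B) = 0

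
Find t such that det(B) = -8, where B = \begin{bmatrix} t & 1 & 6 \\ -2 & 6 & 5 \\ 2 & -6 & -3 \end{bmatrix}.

Expanding along the column containing t, det(B) is linear in t: det(B) = (12)·t + (4).
Set (12)·t + (4) = -8  ⇒  (12)·t = -12  ⇒  t = -1.

-1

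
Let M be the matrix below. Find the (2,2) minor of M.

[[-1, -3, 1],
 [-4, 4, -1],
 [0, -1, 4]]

Delete row 2 and column 2; the remaining 2×2 submatrix is [-1 1; 0 4].
Its determinant is (-1)·4 − 1·0 = -4.

-4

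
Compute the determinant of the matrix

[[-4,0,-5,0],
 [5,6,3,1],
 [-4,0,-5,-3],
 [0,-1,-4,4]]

327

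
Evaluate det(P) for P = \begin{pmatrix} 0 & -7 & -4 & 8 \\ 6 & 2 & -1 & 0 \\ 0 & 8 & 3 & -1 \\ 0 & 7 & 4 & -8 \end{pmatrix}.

0

Expand along column 1 (it has 3 zeros):
  − (6) · M_21   where M_21 = det([-7 -4 8; 8 3 -1; 7 4 -8]) = 0
det = (-1)·(6)·(0) = 0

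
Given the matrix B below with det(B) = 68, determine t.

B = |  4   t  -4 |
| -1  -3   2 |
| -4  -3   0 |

-1

Expanding along the column containing t, det(B) is linear in t: det(B) = (-8)·t + (60).
Set (-8)·t + (60) = 68  ⇒  (-8)·t = 8  ⇒  t = -1.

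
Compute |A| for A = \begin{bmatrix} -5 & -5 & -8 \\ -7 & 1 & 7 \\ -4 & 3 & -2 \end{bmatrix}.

Expand along column 1:
  + (-5) · |1 7; 3 -2| = (-5)·(-2 − 21) = 115
  − (-7) · |-5 -8; 3 -2| = −(-7)·(10 − (-24)) = 238
  + (-4) · |-5 -8; 1 7| = (-4)·(-35 − (-8)) = 108
Sum: (115) + (238) + (108) = 461

|A| = 461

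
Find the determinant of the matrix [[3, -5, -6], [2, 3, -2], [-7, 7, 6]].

Expand along row 1:
  + 3 · |3 -2; 7 6| = 3·(18 − (-14)) = 96
  − (-5) · |2 -2; -7 6| = −(-5)·(12 − 14) = -10
  + (-6) · |2 3; -7 7| = (-6)·(14 − (-21)) = -210
Sum: (96) + (-10) + (-210) = -124

-124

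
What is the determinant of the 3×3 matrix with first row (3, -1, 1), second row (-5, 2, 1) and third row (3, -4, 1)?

24

Expand along row 1:
  + 3 · |2 1; -4 1| = 3·(2 − (-4)) = 18
  − (-1) · |-5 1; 3 1| = −(-1)·(-5 − 3) = -8
  + 1 · |-5 2; 3 -4| = 1·(20 − 6) = 14
Sum: (18) + (-8) + (14) = 24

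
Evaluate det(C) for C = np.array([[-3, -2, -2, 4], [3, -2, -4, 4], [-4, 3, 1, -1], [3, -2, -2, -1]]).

Expand along row 1:
  + (-3) · M_11   where M_11 = det([-2 -4 4; 3 1 -1; -2 -2 -1]) = -30
  − (-2) · M_12   where M_12 = det([3 -4 4; -4 1 -1; 3 -2 -1]) = 39
  + (-2) · M_13   where M_13 = det([3 -2 4; -4 3 -1; 3 -2 -1]) = -5
  − (4) · M_14   where M_14 = det([3 -2 -4; -4 3 1; 3 -2 -2]) = 2
det = (+1)·(-3)·(-30) + (-1)·(-2)·(39) + (+1)·(-2)·(-5) + (-1)·(4)·(2) = 170

The determinant is 170.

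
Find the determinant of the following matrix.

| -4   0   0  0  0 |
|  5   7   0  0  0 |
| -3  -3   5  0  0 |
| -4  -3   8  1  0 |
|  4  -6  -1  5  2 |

-280

The matrix is lower triangular, so the determinant is the product of the diagonal entries:
det = (-4) · (7) · (5) · (1) · (2) = -280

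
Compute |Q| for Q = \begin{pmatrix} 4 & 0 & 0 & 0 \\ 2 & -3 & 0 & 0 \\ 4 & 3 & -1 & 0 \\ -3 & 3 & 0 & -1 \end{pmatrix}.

Q is lower triangular, so det(Q) is the product of the diagonal entries:
det = (4) · (-3) · (-1) · (-1) = -12

The determinant is -12.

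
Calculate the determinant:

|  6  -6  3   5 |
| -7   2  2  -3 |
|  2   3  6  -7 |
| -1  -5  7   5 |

-924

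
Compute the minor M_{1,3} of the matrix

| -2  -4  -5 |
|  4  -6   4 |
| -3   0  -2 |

Delete row 1 and column 3; the remaining 2×2 submatrix is [4 -6; -3 0].
Its determinant is 4·0 − (-6)·(-3) = -18.

-18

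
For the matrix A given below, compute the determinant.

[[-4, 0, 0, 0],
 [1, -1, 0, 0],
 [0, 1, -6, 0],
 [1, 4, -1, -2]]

48

A is lower triangular, so det(A) is the product of the diagonal entries:
det = (-4) · (-1) · (-6) · (-2) = 48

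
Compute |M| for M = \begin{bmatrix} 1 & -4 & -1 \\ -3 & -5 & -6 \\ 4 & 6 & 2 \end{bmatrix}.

Expand along row 1:
  + 1 · |-5 -6; 6 2| = 1·(-10 − (-36)) = 26
  − (-4) · |-3 -6; 4 2| = −(-4)·(-6 − (-24)) = 72
  + (-1) · |-3 -5; 4 6| = (-1)·(-18 − (-20)) = -2
Sum: (26) + (72) + (-2) = 96

96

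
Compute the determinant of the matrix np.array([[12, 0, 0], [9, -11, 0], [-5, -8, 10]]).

The matrix is lower triangular, so the determinant is the product of the diagonal entries:
det = (12) · (-11) · (10) = -1320

-1320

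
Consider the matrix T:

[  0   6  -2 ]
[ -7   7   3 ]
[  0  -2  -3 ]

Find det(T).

|T| = -154

Expand along column 1:
  − (-7) · |6 -2; -2 -3| = −(-7)·(-18 − 4) = -154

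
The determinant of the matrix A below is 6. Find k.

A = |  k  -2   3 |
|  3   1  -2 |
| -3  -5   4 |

-5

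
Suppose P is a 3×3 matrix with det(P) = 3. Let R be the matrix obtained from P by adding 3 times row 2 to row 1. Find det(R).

3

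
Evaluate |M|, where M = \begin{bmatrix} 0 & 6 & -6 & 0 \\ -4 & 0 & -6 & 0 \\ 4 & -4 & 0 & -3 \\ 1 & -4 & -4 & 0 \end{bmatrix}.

Expand along column 4 (it has 3 zeros):
  − (-3) · M_34   where M_34 = det([0 6 -6; -4 0 -6; 1 -4 -4]) = -228
det = (-1)·(-3)·(-228) = -684

-684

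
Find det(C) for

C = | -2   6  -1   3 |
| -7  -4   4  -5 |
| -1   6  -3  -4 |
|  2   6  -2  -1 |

656

Expand along row 1:
  + (-2) · M_11   where M_11 = det([-4 4 -5; 6 -3 -4; 6 -2 -1]) = -82
  − (6) · M_12   where M_12 = det([-7 4 -5; -1 -3 -4; 2 -2 -1]) = -41
  + (-1) · M_13   where M_13 = det([-7 -4 -5; -1 6 -4; 2 6 -1]) = 0
  − (3) · M_14   where M_14 = det([-7 -4 4; -1 6 -3; 2 6 -2]) = -82
det = (+1)·(-2)·(-82) + (-1)·(6)·(-41) + (+1)·(-1)·(0) + (-1)·(3)·(-82) = 656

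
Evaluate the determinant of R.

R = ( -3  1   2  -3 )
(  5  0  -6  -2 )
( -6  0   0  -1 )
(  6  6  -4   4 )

Expand along row 3 (it has 2 zeros):
  + (-6) · M_31   where M_31 = det([1 2 -3; 0 -6 -2; 6 -4 4]) = -164
  − (-1) · M_34   where M_34 = det([-3 1 2; 5 0 -6; 6 6 -4]) = -64
det = (+1)·(-6)·(-164) + (-1)·(-1)·(-64) = 920

|R| = 920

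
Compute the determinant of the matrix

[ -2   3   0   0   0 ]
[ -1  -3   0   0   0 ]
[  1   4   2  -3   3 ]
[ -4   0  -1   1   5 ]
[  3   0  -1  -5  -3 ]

774

The matrix is block lower-triangular with a 2×2 block and a 3×3 block on the diagonal, so its determinant equals the product of the determinants of the diagonal blocks.
det of the 2×2 block = 9
det of the 3×3 block = 86
det = (9)·(86) = 774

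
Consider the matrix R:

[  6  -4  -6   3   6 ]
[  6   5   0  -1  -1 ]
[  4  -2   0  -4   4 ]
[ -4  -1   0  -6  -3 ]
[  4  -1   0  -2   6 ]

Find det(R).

-4056

Expand along column 3 (it has 4 zeros):
  + (-6) · M_13   where M_13 = det([6 5 -1 -1; 4 -2 -4 4; -4 -1 -6 -3; 4 -1 -2 6]) = 676
det = (+1)·(-6)·(676) = -4056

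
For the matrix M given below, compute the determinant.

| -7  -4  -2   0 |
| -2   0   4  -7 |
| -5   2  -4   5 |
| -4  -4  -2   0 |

Expand along column 4 (it has 2 zeros):
  + (-7) · M_24   where M_24 = det([-7 -4 -2; -5 2 -4; -4 -4 -2]) = 60
  − (5) · M_34   where M_34 = det([-7 -4 -2; -2 0 4; -4 -4 -2]) = -48
det = (+1)·(-7)·(60) + (-1)·(5)·(-48) = -180

-180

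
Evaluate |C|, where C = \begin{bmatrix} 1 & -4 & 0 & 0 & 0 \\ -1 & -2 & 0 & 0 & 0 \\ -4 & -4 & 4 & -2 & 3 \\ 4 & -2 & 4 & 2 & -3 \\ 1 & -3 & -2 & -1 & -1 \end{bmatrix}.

C is block lower-triangular with a 2×2 block and a 3×3 block on the diagonal, so its determinant equals the product of the determinants of the diagonal blocks.
det of the 2×2 block = -6
det of the 3×3 block = -40
det = (-6)·(-40) = 240

240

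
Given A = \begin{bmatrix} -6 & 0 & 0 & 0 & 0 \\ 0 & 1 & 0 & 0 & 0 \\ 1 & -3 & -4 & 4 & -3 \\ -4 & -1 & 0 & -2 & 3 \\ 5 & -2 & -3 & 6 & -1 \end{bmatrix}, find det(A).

A is block lower-triangular with a 2×2 block and a 3×3 block on the diagonal, so its determinant equals the product of the determinants of the diagonal blocks.
det of the 2×2 block = -6
det of the 3×3 block = 46
det = (-6)·(46) = -276

|A| = -276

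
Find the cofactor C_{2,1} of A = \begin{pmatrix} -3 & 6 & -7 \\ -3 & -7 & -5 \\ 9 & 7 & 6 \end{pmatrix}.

Delete row 2 and column 1; the remaining 2×2 submatrix is [6 -7; 7 6].
Its determinant is 6·6 − (-7)·7 = 85.
The cofactor carries sign (−1)^(2+1) = −1, so C_{2,1} = −(85) = -85.

-85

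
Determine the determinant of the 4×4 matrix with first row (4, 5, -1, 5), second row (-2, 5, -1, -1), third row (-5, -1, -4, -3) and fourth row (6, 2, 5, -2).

Expand along row 1:
  + (4) · M_11   where M_11 = det([5 -1 -1; -1 -4 -3; 2 5 -2]) = 120
  − (5) · M_12   where M_12 = det([-2 -1 -1; -5 -4 -3; 6 5 -2]) = -17
  + (-1) · M_13   where M_13 = det([-2 5 -1; -5 -1 -3; 6 2 -2]) = -152
  − (5) · M_14   where M_14 = det([-2 5 -1; -5 -1 -4; 6 2 5]) = 3
det = (+1)·(4)·(120) + (-1)·(5)·(-17) + (+1)·(-1)·(-152) + (-1)·(5)·(3) = 702

702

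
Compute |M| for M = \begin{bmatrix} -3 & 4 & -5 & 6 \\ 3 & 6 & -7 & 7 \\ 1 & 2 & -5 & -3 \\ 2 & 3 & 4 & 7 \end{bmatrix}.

Expand along row 1:
  + (-3) · M_11   where M_11 = det([6 -7 7; 2 -5 -3; 3 4 7]) = 184
  − (4) · M_12   where M_12 = det([3 -7 7; 1 -5 -3; 2 4 7]) = 120
  + (-5) · M_13   where M_13 = det([3 6 7; 1 2 -3; 2 3 7]) = -16
  − (6) · M_14   where M_14 = det([3 6 -7; 1 2 -5; 2 3 4]) = -8
det = (+1)·(-3)·(184) + (-1)·(4)·(120) + (+1)·(-5)·(-16) + (-1)·(6)·(-8) = -904

-904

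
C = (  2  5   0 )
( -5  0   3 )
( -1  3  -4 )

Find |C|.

-133

Expand along row 1:
  + 2 · |0 3; 3 -4| = 2·(0 − 9) = -18
  − 5 · |-5 3; -1 -4| = −5·(20 − (-3)) = -115
Sum: (-18) + (-115) = -133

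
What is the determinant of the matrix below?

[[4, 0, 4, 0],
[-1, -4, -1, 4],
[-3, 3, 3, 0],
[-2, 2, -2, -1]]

The determinant is -96.

Expand along row 1 (it has 2 zeros):
  + (4) · M_11   where M_11 = det([-4 -1 4; 3 3 0; 2 -2 -1]) = -39
  + (4) · M_13   where M_13 = det([-1 -4 4; -3 3 0; -2 2 -1]) = 15
det = (+1)·(4)·(-39) + (+1)·(4)·(15) = -96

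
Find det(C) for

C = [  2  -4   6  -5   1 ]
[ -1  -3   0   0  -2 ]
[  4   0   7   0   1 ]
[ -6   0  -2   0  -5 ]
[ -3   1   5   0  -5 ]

Expand along column 4 (it has 4 zeros):
  − (-5) · M_14   where M_14 = det([-1 -3 0 -2; 4 0 7 1; -6 0 -2 -5; -3 1 5 -5]) = -38
det = (-1)·(-5)·(-38) = -190

The determinant is -190.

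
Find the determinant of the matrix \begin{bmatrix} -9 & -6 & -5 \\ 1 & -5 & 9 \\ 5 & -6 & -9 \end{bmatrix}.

The determinant is -1310.

Expand along row 1:
  + (-9) · |-5 9; -6 -9| = (-9)·(45 − (-54)) = -891
  − (-6) · |1 9; 5 -9| = −(-6)·(-9 − 45) = -324
  + (-5) · |1 -5; 5 -6| = (-5)·(-6 − (-25)) = -95
Sum: (-891) + (-324) + (-95) = -1310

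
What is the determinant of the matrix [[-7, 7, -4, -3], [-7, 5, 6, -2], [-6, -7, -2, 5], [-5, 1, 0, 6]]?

Expand along row 4 (it has 1 zero):
  − (-5) · M_41   where M_41 = det([7 -4 -3; 5 6 -2; -7 -2 5]) = 130
  + (1) · M_42   where M_42 = det([-7 -4 -3; -7 6 -2; -6 -2 5]) = -520
  + (6) · M_44   where M_44 = det([-7 7 -4; -7 5 6; -6 -7 -2]) = -890
det = (-1)·(-5)·(130) + (+1)·(1)·(-520) + (+1)·(6)·(-890) = -5210

The determinant is -5210.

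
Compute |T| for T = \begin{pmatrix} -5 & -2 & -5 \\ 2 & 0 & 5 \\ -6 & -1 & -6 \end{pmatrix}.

|T| = 21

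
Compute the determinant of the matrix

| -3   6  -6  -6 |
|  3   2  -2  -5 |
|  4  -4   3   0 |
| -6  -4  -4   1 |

Expand along row 3 (it has 1 zero):
  + (4) · M_31   where M_31 = det([6 -6 -6; 2 -2 -5; -4 -4 1]) = -144
  − (-4) · M_32   where M_32 = det([-3 -6 -6; 3 -2 -5; -6 -4 1]) = 48
  + (3) · M_33   where M_33 = det([-3 6 -6; 3 2 -5; -6 -4 1]) = 216
det = (+1)·(4)·(-144) + (-1)·(-4)·(48) + (+1)·(3)·(216) = 264

The determinant is 264.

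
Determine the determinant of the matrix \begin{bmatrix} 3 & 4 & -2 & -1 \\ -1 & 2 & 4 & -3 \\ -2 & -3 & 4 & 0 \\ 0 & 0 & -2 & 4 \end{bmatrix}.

The determinant is 100.

Expand along row 4 (it has 2 zeros):
  − (-2) · M_43   where M_43 = det([3 4 -1; -1 2 -3; -2 -3 0]) = -10
  + (4) · M_44   where M_44 = det([3 4 -2; -1 2 4; -2 -3 4]) = 30
det = (-1)·(-2)·(-10) + (+1)·(4)·(30) = 100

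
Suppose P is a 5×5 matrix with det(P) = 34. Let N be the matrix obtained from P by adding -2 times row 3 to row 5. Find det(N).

det(N) = 34

Adding a multiple of one row to another leaves the determinant unchanged.
det(N) = (1)·(34) = 34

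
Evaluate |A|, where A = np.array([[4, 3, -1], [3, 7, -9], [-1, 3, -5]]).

Expand along column 1:
  + 4 · |7 -9; 3 -5| = 4·(-35 − (-27)) = -32
  − 3 · |3 -1; 3 -5| = −3·(-15 − (-3)) = 36
  + (-1) · |3 -1; 7 -9| = (-1)·(-27 − (-7)) = 20
Sum: (-32) + (36) + (20) = 24

|A| = 24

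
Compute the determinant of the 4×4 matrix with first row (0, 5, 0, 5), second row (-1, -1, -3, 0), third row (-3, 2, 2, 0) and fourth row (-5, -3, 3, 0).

Expand along column 4 (it has 3 zeros):
  − (5) · M_14   where M_14 = det([-1 -1 -3; -3 2 2; -5 -3 3]) = -68
det = (-1)·(5)·(-68) = 340

340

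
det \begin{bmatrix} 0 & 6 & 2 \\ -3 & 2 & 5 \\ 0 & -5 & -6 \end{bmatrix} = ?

Expand along column 1:
  − (-3) · |6 2; -5 -6| = −(-3)·(-36 − (-10)) = -78

The determinant is -78.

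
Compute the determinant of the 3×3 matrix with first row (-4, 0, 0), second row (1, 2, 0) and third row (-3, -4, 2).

-16

The matrix is lower triangular, so the determinant is the product of the diagonal entries:
det = (-4) · (2) · (2) = -16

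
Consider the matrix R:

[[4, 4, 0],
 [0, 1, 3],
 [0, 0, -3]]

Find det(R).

-12

R is upper triangular, so det(R) is the product of the diagonal entries:
det = (4) · (1) · (-3) = -12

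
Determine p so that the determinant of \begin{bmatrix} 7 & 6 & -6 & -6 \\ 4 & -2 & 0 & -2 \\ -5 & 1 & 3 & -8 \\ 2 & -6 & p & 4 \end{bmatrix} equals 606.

Expanding along the column containing p, det(B) is linear in p: det(B) = (-414)·p + (1020).
Set (-414)·p + (1020) = 606  ⇒  (-414)·p = -414  ⇒  p = 1.

1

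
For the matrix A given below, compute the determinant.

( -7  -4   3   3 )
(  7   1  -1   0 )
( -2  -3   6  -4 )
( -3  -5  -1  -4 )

-1334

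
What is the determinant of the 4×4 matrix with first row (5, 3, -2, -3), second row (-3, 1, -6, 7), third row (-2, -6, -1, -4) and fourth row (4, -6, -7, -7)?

-774

Expand along row 1:
  + (5) · M_11   where M_11 = det([1 -6 7; -6 -1 -4; -6 -7 -7]) = 339
  − (3) · M_12   where M_12 = det([-3 -6 7; -2 -1 -4; 4 -7 -7]) = 369
  + (-2) · M_13   where M_13 = det([-3 1 7; -2 -6 -4; 4 -6 -7]) = 168
  − (-3) · M_14   where M_14 = det([-3 1 -6; -2 -6 -1; 4 -6 -7]) = -342
det = (+1)·(5)·(339) + (-1)·(3)·(369) + (+1)·(-2)·(168) + (-1)·(-3)·(-342) = -774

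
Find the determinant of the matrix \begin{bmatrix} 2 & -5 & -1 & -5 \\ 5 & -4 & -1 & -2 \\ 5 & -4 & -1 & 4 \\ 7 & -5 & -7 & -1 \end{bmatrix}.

582

Expand along row 1:
  + (2) · M_11   where M_11 = det([-4 -1 -2; -4 -1 4; -5 -7 -1]) = -138
  − (-5) · M_12   where M_12 = det([5 -1 -2; 5 -1 4; 7 -7 -1]) = 168
  + (-1) · M_13   where M_13 = det([5 -4 -2; 5 -4 4; 7 -5 -1]) = -18
  − (-5) · M_14   where M_14 = det([5 -4 -1; 5 -4 -1; 7 -5 -7]) = 0
det = (+1)·(2)·(-138) + (-1)·(-5)·(168) + (+1)·(-1)·(-18) + (-1)·(-5)·(0) = 582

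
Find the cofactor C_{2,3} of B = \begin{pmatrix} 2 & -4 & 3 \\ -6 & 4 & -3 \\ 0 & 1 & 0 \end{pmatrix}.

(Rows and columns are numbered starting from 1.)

The cofactor is -2.

Delete row 2 and column 3; the remaining 2×2 submatrix is [2 -4; 0 1].
Its determinant is 2·1 − (-4)·0 = 2.
The cofactor carries sign (−1)^(2+3) = −1, so C_{2,3} = −(2) = -2.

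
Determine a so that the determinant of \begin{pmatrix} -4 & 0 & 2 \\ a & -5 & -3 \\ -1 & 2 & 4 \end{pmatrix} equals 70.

6

Expanding along the column containing a, det(B) is linear in a: det(B) = (4)·a + (46).
Set (4)·a + (46) = 70  ⇒  (4)·a = 24  ⇒  a = 6.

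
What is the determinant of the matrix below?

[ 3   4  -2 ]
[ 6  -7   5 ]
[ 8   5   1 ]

-132

Expand along column 1:
  + 3 · |-7 5; 5 1| = 3·(-7 − 25) = -96
  − 6 · |4 -2; 5 1| = −6·(4 − (-10)) = -84
  + 8 · |4 -2; -7 5| = 8·(20 − 14) = 48
Sum: (-96) + (-84) + (48) = -132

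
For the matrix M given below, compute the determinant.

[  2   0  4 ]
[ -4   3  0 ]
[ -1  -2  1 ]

det(M) = 50

Expand along column 2:
  + 3 · |2 4; -1 1| = 3·(2 − (-4)) = 18
  − (-2) · |2 4; -4 0| = −(-2)·(0 − (-16)) = 32
Sum: (18) + (32) = 50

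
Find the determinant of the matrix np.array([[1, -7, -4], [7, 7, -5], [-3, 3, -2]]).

-370

Expand along row 1:
  + 1 · |7 -5; 3 -2| = 1·(-14 − (-15)) = 1
  − (-7) · |7 -5; -3 -2| = −(-7)·(-14 − 15) = -203
  + (-4) · |7 7; -3 3| = (-4)·(21 − (-21)) = -168
Sum: (1) + (-203) + (-168) = -370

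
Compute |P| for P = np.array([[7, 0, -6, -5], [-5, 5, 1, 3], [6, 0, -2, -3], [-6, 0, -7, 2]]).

Expand along column 2 (it has 3 zeros):
  + (5) · M_22   where M_22 = det([7 -6 -5; 6 -2 -3; -6 -7 2]) = 59
det = (+1)·(5)·(59) = 295

295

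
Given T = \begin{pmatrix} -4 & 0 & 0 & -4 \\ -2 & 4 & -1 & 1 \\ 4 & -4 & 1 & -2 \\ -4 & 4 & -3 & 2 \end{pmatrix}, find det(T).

Expand along row 1 (it has 2 zeros):
  + (-4) · M_11   where M_11 = det([4 -1 1; -4 1 -2; 4 -3 2]) = -8
  − (-4) · M_14   where M_14 = det([-2 4 -1; 4 -4 1; -4 4 -3]) = 16
det = (+1)·(-4)·(-8) + (-1)·(-4)·(16) = 96

96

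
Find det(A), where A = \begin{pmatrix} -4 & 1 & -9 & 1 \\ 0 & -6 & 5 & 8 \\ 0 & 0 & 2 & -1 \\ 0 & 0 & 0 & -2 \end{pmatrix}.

A is upper triangular, so det(A) is the product of the diagonal entries:
det = (-4) · (-6) · (2) · (-2) = -96

det(A) = -96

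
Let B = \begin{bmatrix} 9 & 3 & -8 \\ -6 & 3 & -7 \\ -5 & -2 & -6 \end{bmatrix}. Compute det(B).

det(B) = -507

Expand along column 1:
  + 9 · |3 -7; -2 -6| = 9·(-18 − 14) = -288
  − (-6) · |3 -8; -2 -6| = −(-6)·(-18 − 16) = -204
  + (-5) · |3 -8; 3 -7| = (-5)·(-21 − (-24)) = -15
Sum: (-288) + (-204) + (-15) = -507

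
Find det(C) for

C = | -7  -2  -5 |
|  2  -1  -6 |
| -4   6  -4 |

Expand along column 1:
  + (-7) · |-1 -6; 6 -4| = (-7)·(4 − (-36)) = -280
  − 2 · |-2 -5; 6 -4| = −2·(8 − (-30)) = -76
  + (-4) · |-2 -5; -1 -6| = (-4)·(12 − 5) = -28
Sum: (-280) + (-76) + (-28) = -384

-384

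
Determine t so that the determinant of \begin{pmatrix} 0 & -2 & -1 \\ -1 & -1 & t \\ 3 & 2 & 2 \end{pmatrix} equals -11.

Expanding along the column containing t, det(M) is linear in t: det(M) = (-6)·t + (-5).
Set (-6)·t + (-5) = -11  ⇒  (-6)·t = -6  ⇒  t = 1.

t = 1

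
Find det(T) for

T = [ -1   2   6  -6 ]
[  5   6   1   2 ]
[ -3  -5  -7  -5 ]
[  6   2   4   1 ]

-1907

Expand along row 1:
  + (-1) · M_11   where M_11 = det([6 1 2; -5 -7 -5; 2 4 1]) = 61
  − (2) · M_12   where M_12 = det([5 1 2; -3 -7 -5; 6 4 1]) = 98
  + (6) · M_13   where M_13 = det([5 6 2; -3 -5 -5; 6 2 1]) = -89
  − (-6) · M_14   where M_14 = det([5 6 1; -3 -5 -7; 6 2 4]) = -186
det = (+1)·(-1)·(61) + (-1)·(2)·(98) + (+1)·(6)·(-89) + (-1)·(-6)·(-186) = -1907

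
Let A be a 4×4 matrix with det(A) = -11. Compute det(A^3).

det(A^3) = (det A)^3 = (-11)^3 = -1331

-1331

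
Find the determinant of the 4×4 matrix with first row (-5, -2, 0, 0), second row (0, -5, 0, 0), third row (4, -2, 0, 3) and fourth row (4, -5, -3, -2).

225

The matrix is block lower-triangular with a 2×2 block and a 2×2 block on the diagonal, so its determinant equals the product of the determinants of the diagonal blocks.
det of the 2×2 block = 25
det of the 2×2 block = 9
det = (25)·(9) = 225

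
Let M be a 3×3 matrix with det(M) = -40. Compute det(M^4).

det(M^4) = (det M)^4 = (-40)^4 = 2560000

2560000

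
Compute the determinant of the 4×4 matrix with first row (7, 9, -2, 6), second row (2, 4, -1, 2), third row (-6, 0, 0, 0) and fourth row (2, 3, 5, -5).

-246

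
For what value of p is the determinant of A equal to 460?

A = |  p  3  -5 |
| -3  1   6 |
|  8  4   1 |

Expanding along the column containing p, det(A) is linear in p: det(A) = (-23)·p + (253).
Set (-23)·p + (253) = 460  ⇒  (-23)·p = 207  ⇒  p = -9.

p = -9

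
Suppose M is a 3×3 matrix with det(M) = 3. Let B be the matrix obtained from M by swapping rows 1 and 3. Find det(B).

Swapping two rows multiplies the determinant by −1.
det(B) = (-1)·(3) = -3

The determinant is -3.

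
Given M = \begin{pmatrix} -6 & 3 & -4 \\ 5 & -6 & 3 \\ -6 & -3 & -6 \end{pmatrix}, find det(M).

-30

Expand along row 1:
  + (-6) · |-6 3; -3 -6| = (-6)·(36 − (-9)) = -270
  − 3 · |5 3; -6 -6| = −3·(-30 − (-18)) = 36
  + (-4) · |5 -6; -6 -3| = (-4)·(-15 − 36) = 204
Sum: (-270) + (36) + (204) = -30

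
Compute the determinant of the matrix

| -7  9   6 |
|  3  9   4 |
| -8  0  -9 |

Expand along row 3:
  + (-8) · |9 6; 9 4| = (-8)·(36 − 54) = 144
  + (-9) · |-7 9; 3 9| = (-9)·(-63 − 27) = 810
Sum: (144) + (810) = 954

954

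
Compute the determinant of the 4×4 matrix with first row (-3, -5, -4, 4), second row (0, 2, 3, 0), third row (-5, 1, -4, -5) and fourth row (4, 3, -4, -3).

427

Expand along row 2 (it has 2 zeros):
  + (2) · M_22   where M_22 = det([-3 -4 4; -5 -4 -5; 4 -4 -3]) = 308
  − (3) · M_23   where M_23 = det([-3 -5 4; -5 1 -5; 4 3 -3]) = 63
det = (+1)·(2)·(308) + (-1)·(3)·(63) = 427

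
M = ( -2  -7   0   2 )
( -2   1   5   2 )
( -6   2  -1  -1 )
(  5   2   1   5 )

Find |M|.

det(M) = 1263

Expand along row 1 (it has 1 zero):
  + (-2) · M_11   where M_11 = det([1 5 2; 2 -1 -1; 2 1 5]) = -56
  − (-7) · M_12   where M_12 = det([-2 5 2; -6 -1 -1; 5 1 5]) = 131
  − (2) · M_14   where M_14 = det([-2 1 5; -6 2 -1; 5 2 1]) = -117
det = (+1)·(-2)·(-56) + (-1)·(-7)·(131) + (-1)·(2)·(-117) = 1263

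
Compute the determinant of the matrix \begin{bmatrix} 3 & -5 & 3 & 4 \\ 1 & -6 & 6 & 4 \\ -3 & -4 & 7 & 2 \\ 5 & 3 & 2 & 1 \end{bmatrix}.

Expand along row 1:
  + (3) · M_11   where M_11 = det([-6 6 4; -4 7 2; 3 2 1]) = -74
  − (-5) · M_12   where M_12 = det([1 6 4; -3 7 2; 5 2 1]) = -83
  + (3) · M_13   where M_13 = det([1 -6 4; -3 -4 2; 5 3 1]) = -44
  − (4) · M_14   where M_14 = det([1 -6 6; -3 -4 7; 5 3 2]) = -209
det = (+1)·(3)·(-74) + (-1)·(-5)·(-83) + (+1)·(3)·(-44) + (-1)·(4)·(-209) = 67

67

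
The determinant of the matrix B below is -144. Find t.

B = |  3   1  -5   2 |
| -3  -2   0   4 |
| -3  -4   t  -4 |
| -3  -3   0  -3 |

-6

Expanding along the column containing t, det(B) is linear in t: det(B) = (39)·t + (90).
Set (39)·t + (90) = -144  ⇒  (39)·t = -234  ⇒  t = -6.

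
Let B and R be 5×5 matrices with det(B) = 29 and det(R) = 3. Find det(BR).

The determinant is 87.

det(BR) = det(B)·det(R) = (29)·(3) = 87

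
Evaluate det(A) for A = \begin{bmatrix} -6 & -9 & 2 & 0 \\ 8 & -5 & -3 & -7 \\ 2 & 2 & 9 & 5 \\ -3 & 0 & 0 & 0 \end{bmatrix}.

Expand along row 4 (it has 3 zeros):
  − (-3) · M_41   where M_41 = det([-9 2 0; -5 -3 -7; 2 9 5]) = -410
det = (-1)·(-3)·(-410) = -1230

det(A) = -1230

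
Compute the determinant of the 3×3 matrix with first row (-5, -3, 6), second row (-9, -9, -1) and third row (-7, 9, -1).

The determinant is -948.

Expand along row 1:
  + (-5) · |-9 -1; 9 -1| = (-5)·(9 − (-9)) = -90
  − (-3) · |-9 -1; -7 -1| = −(-3)·(9 − 7) = 6
  + 6 · |-9 -9; -7 9| = 6·(-81 − 63) = -864
Sum: (-90) + (6) + (-864) = -948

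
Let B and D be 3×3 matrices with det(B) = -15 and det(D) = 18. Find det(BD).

The determinant is -270.

det(BD) = det(B)·det(D) = (-15)·(18) = -270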